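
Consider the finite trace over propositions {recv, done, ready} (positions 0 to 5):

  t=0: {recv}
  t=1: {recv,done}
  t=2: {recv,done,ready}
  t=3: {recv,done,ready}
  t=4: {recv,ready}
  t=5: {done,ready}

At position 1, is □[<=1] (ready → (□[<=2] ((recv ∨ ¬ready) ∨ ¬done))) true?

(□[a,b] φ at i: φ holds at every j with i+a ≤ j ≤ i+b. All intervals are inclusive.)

Check (ready → (□[<=2] ((recv ∨ ¬ready) ∨ ¬done))) at every j in [1,2]:
  j=1: antecedent false → ✓
  j=2: antecedent true; consequent holds on [2,4] → ✓
All positions satisfy it → formula holds.

Holds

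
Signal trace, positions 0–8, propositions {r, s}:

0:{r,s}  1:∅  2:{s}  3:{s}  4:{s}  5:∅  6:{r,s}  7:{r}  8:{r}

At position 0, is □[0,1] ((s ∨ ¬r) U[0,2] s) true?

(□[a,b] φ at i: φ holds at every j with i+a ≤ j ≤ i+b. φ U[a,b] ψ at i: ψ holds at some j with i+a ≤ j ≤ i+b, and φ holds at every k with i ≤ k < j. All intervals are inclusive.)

Holds

Check ((s ∨ ¬r) U[0,2] s) at every j in [0,1]:
  j=0: holds
  j=1: holds
All positions satisfy it → formula holds.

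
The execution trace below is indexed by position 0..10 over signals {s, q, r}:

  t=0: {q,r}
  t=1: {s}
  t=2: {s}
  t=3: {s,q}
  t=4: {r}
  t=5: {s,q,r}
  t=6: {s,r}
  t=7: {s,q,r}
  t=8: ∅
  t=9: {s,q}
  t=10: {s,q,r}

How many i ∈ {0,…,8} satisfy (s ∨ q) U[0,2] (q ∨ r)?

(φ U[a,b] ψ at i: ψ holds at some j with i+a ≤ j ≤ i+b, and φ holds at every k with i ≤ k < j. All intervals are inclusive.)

Evaluate at each i in [0,8]:
  i=0: ✓ (rhs at j=0)
  i=1: ✓ (rhs at j=3; lhs holds on [1,2])
  i=2: ✓ (rhs at j=3; lhs holds on [2,2])
  i=3: ✓ (rhs at j=3)
  i=4: ✓ (rhs at j=4)
  i=5: ✓ (rhs at j=5)
  i=6: ✓ (rhs at j=6)
  i=7: ✓ (rhs at j=7)
  i=8: ✗ (lhs fails at k=8 before rhs at j=9)
Positions where it holds: {0, 1, 2, 3, 4, 5, 6, 7} → 8.

8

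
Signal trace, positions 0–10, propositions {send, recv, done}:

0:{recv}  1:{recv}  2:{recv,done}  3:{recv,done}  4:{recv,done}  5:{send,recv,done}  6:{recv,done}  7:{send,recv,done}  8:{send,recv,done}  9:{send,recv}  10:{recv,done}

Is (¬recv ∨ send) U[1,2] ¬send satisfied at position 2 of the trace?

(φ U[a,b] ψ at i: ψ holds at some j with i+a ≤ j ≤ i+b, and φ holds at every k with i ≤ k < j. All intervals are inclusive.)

False

Need some j in [3,4] with ¬send, and (¬recv ∨ send) at every k in [2,j-1].
  j=3: ¬send holds, but (¬recv ∨ send) fails at k=2 → not this j.
  j=4: ¬send holds, but (¬recv ∨ send) fails at k=2 → not this j.
No j in the window works → until fails.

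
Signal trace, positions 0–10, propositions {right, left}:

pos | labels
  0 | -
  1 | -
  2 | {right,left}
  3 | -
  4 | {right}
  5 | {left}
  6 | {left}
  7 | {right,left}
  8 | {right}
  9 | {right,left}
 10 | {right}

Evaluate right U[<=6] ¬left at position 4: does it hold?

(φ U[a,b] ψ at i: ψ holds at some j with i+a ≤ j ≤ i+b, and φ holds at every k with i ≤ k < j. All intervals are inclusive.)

Need some j in [4,10] with ¬left, and right at every k in [4,j-1].
  j=4: ¬left holds; no prefix to check → satisfied.

True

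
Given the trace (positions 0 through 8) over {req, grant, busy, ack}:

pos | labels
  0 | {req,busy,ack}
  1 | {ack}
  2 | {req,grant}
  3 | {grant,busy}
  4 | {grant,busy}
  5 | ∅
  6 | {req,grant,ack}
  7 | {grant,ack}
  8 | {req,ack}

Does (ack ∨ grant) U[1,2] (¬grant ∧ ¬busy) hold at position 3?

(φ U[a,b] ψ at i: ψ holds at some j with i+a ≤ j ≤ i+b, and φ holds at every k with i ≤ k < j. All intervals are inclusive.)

Yes

Need some j in [4,5] with (¬grant ∧ ¬busy), and (ack ∨ grant) at every k in [3,j-1].
  j=4: (¬grant ∧ ¬busy) false.
  j=5: (¬grant ∧ ¬busy) holds; (ack ∨ grant) holds at every k in [3,4] → satisfied.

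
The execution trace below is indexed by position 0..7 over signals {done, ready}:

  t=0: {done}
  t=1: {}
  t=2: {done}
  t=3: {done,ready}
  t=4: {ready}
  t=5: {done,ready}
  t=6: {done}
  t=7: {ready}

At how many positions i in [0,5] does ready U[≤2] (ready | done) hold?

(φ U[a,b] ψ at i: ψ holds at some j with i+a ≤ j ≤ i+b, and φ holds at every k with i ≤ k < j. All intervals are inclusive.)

Evaluate at each i in [0,5]:
  i=0: ✓ (rhs at j=0)
  i=1: ✗ (lhs fails at k=1 before rhs at j=2)
  i=2: ✓ (rhs at j=2)
  i=3: ✓ (rhs at j=3)
  i=4: ✓ (rhs at j=4)
  i=5: ✓ (rhs at j=5)
Positions where it holds: {0, 2, 3, 4, 5} → 5.

5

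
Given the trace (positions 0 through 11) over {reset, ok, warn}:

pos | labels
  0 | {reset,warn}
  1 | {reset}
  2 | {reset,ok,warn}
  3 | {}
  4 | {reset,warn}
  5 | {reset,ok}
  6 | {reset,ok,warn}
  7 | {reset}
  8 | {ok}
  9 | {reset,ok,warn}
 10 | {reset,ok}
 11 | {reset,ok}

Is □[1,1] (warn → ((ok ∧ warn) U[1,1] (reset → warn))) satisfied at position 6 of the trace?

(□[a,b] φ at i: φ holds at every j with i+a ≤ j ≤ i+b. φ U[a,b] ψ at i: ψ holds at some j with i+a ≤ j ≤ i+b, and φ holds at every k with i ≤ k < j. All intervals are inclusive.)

True

Check (warn → ((ok ∧ warn) U[1,1] (reset → warn))) at every j in [7,7]:
  j=7: antecedent false → ✓
All positions satisfy it → formula holds.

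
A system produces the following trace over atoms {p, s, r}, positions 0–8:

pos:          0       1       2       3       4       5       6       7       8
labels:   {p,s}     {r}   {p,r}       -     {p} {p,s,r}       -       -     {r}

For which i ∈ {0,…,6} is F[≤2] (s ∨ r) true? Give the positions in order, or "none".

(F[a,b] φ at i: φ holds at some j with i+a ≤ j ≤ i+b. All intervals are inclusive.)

Evaluate at each i in [0,6]:
  i=0: ✓ (witness j=0)
  i=1: ✓ (witness j=1)
  i=2: ✓ (witness j=2)
  i=3: ✓ (witness j=5)
  i=4: ✓ (witness j=5)
  i=5: ✓ (witness j=5)
  i=6: ✓ (witness j=8)

0, 1, 2, 3, 4, 5, 6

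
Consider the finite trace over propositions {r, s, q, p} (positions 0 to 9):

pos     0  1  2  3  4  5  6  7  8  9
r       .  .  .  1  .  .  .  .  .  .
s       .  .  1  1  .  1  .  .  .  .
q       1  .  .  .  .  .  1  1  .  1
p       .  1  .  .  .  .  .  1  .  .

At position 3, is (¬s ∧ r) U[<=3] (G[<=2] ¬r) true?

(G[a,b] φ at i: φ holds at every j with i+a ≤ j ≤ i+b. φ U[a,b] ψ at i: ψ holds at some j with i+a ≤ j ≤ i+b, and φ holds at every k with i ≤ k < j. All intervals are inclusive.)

False

Need some j in [3,6] with G[<=2] ¬r, and (¬s ∧ r) at every k in [3,j-1].
  j=3: G[<=2] ¬r — fails at 3.
  j=4: G[<=2] ¬r holds, but (¬s ∧ r) fails at k=3 → not this j.
  j=5: G[<=2] ¬r holds, but (¬s ∧ r) fails at k=3 → not this j.
  j=6: G[<=2] ¬r holds, but (¬s ∧ r) fails at k=3 → not this j.
No j in the window works → until fails.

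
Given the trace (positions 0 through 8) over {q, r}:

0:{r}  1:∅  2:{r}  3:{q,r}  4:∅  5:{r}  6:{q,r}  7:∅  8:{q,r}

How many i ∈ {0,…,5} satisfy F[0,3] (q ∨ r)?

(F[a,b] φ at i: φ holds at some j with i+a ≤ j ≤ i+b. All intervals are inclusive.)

6

Evaluate at each i in [0,5]:
  i=0: ✓ (witness j=0)
  i=1: ✓ (witness j=2)
  i=2: ✓ (witness j=2)
  i=3: ✓ (witness j=3)
  i=4: ✓ (witness j=5)
  i=5: ✓ (witness j=5)
Positions where it holds: {0, 1, 2, 3, 4, 5} → 6.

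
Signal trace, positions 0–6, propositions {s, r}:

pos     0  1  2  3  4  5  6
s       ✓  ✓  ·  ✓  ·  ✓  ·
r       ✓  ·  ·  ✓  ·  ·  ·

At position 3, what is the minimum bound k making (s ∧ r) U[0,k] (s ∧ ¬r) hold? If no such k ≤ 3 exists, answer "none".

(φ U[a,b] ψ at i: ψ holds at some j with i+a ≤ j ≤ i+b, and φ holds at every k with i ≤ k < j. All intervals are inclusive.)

none

Need earliest j ≥ 3 with (s ∧ ¬r), and (s ∧ r) at every k in [3,j-1].
  j=3: rhs fails.
  j=4: rhs fails.
  j=5: rhs holds but lhs fails at k=4.
  j=6: rhs fails.
No witness within the range → none.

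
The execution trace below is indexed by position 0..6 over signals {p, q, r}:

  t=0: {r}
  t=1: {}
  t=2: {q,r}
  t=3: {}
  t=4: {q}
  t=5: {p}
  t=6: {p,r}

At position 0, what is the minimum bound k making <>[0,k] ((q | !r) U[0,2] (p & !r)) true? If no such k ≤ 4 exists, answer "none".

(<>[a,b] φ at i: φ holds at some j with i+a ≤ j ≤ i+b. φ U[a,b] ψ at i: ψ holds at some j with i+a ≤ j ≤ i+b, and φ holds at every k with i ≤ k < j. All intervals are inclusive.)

Scan j = 0,1,… for ((q | !r) U[0,2] (p & !r)):
  j=0: fails
  j=1: fails
  j=2: fails
  j=3: holds
First hit at j=3, so smallest k = 3-0 = 3.

3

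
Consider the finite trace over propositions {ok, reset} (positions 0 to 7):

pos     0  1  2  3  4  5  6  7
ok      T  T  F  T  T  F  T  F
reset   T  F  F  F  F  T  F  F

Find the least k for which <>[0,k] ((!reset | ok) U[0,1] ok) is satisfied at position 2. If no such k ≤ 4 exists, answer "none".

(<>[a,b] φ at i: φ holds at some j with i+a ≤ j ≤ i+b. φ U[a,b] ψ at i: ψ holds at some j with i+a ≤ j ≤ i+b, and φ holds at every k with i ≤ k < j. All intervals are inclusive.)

0

Scan j = 2,3,… for ((!reset | ok) U[0,1] ok):
  j=2: holds
First hit at j=2, so smallest k = 2-2 = 0.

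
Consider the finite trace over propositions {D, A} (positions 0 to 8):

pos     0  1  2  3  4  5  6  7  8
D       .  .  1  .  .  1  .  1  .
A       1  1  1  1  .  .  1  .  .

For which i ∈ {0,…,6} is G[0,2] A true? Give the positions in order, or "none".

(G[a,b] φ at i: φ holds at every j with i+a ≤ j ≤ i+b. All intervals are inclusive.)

0, 1

Evaluate at each i in [0,6]:
  i=0: ✓ (all of [0,2])
  i=1: ✓ (all of [1,3])
  i=2: ✗ (fails at j=4)
  i=3: ✗ (fails at j=4)
  i=4: ✗ (fails at j=4)
  i=5: ✗ (fails at j=5)
  i=6: ✗ (fails at j=7)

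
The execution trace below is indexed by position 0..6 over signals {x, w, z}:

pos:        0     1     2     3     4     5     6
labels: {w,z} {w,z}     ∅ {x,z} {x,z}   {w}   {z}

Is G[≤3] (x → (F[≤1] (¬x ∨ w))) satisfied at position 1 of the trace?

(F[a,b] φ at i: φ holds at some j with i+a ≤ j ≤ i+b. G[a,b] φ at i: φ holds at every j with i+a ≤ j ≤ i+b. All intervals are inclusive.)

Check (x → (F[≤1] (¬x ∨ w))) at every j in [1,4]:
  j=1: antecedent false → ✓
  j=2: antecedent false → ✓
  j=3: antecedent true; consequent fails (none in [3,4]) → ✗
  j=4: antecedent true; consequent holds (witness at 5) → ✓
Fails at j=3 → formula fails.

No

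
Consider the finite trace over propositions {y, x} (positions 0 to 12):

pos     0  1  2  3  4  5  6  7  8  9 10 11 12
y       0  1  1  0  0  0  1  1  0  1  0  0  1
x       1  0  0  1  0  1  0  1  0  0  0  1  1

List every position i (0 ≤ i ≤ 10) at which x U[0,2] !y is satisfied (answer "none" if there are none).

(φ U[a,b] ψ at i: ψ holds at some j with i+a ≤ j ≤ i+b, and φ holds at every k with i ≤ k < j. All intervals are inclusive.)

0, 3, 4, 5, 7, 8, 10

Evaluate at each i in [0,10]:
  i=0: ✓ (rhs at j=0)
  i=1: ✗ (lhs fails at k=1 before rhs at j=3)
  i=2: ✗ (lhs fails at k=2 before rhs at j=3)
  i=3: ✓ (rhs at j=3)
  i=4: ✓ (rhs at j=4)
  i=5: ✓ (rhs at j=5)
  i=6: ✗ (lhs fails at k=6 before rhs at j=8)
  i=7: ✓ (rhs at j=8; lhs holds on [7,7])
  i=8: ✓ (rhs at j=8)
  i=9: ✗ (lhs fails at k=9 before rhs at j=10)
  i=10: ✓ (rhs at j=10)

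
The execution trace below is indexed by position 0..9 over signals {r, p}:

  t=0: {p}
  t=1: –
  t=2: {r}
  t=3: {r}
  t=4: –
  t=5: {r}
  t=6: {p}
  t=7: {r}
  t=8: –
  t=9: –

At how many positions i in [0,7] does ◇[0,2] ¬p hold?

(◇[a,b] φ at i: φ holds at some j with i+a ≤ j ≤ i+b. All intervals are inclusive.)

8

Evaluate at each i in [0,7]:
  i=0: ✓ (witness j=1)
  i=1: ✓ (witness j=1)
  i=2: ✓ (witness j=2)
  i=3: ✓ (witness j=3)
  i=4: ✓ (witness j=4)
  i=5: ✓ (witness j=5)
  i=6: ✓ (witness j=7)
  i=7: ✓ (witness j=7)
Positions where it holds: {0, 1, 2, 3, 4, 5, 6, 7} → 8.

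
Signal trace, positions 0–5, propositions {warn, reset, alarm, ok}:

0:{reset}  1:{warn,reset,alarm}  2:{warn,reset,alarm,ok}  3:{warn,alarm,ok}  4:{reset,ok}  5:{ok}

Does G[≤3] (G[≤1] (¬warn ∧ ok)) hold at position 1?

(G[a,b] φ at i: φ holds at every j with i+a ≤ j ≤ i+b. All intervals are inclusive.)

Check G[≤1] (¬warn ∧ ok) at every j in [1,4]:
  j=1: fails at 1
  j=2: fails at 2
  j=3: fails at 3
  j=4: holds on [4,5]
Fails at j=1 → formula fails.

Does not hold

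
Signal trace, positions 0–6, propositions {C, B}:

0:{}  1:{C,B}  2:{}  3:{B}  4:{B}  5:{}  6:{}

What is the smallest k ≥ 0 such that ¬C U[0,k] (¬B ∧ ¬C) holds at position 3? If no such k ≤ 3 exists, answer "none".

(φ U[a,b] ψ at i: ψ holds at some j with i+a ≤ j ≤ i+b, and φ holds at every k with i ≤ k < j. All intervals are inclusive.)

Need earliest j ≥ 3 with (¬B ∧ ¬C), and ¬C at every k in [3,j-1].
  j=3: rhs fails.
  j=4: rhs fails.
  j=5: rhs holds; lhs holds on [3,4]. k = 2.

2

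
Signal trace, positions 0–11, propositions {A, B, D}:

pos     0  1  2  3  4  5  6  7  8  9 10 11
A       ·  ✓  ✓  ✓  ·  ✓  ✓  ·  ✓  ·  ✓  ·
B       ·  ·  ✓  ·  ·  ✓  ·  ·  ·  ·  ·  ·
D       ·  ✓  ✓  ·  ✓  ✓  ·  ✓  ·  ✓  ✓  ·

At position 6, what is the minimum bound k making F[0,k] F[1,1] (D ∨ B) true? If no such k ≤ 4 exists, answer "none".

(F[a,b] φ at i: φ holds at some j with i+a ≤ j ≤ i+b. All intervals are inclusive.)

0

Scan j = 6,7,… for F[1,1] (D ∨ B):
  j=6: holds
First hit at j=6, so smallest k = 6-6 = 0.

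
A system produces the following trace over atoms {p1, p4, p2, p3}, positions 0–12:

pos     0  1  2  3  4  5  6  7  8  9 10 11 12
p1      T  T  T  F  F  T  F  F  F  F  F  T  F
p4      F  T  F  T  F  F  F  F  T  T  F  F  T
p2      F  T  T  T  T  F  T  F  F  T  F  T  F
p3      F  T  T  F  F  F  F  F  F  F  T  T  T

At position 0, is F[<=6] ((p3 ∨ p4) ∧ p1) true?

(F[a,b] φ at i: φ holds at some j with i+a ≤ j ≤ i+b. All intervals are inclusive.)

True

Check ((p3 ∨ p4) ∧ p1) at each j in [0,6]:
  j=0: false
  j=1: true
  j=2: true
  j=3: false
  j=4: false
  j=5: false
  j=6: false
Found at j=1 → formula holds.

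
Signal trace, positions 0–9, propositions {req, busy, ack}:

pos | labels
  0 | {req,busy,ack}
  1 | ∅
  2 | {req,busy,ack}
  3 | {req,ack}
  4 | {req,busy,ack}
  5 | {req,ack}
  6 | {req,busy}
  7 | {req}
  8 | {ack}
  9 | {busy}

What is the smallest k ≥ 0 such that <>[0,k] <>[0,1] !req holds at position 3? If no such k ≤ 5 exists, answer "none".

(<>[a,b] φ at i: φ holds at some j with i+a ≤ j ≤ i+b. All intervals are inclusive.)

Scan j = 3,4,… for <>[0,1] !req:
  j=3: fails
  j=4: fails
  j=5: fails
  j=6: fails
  j=7: holds
First hit at j=7, so smallest k = 7-3 = 4.

4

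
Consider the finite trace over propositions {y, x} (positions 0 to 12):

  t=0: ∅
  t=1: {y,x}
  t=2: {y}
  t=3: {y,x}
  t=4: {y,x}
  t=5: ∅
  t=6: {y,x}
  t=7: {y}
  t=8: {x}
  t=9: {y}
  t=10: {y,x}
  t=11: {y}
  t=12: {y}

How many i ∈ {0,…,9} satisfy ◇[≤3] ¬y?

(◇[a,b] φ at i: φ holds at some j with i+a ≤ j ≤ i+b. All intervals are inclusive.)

Evaluate at each i in [0,9]:
  i=0: ✓ (witness j=0)
  i=1: ✗ (none in [1,4])
  i=2: ✓ (witness j=5)
  i=3: ✓ (witness j=5)
  i=4: ✓ (witness j=5)
  i=5: ✓ (witness j=5)
  i=6: ✓ (witness j=8)
  i=7: ✓ (witness j=8)
  i=8: ✓ (witness j=8)
  i=9: ✗ (none in [9,12])
Positions where it holds: {0, 2, 3, 4, 5, 6, 7, 8} → 8.

8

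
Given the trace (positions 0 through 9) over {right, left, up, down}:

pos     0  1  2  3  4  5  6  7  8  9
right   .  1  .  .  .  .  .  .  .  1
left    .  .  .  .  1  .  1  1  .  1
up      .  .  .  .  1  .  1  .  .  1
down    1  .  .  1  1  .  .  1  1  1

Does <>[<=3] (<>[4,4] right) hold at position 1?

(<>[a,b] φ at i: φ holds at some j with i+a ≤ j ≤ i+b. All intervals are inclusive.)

Check <>[4,4] right at each j in [1,4]:
  j=1: fails (none in [5,5])
  j=2: fails (none in [6,6])
  j=3: fails (none in [7,7])
  j=4: fails (none in [8,8])
No position in the window satisfies it → formula fails.

False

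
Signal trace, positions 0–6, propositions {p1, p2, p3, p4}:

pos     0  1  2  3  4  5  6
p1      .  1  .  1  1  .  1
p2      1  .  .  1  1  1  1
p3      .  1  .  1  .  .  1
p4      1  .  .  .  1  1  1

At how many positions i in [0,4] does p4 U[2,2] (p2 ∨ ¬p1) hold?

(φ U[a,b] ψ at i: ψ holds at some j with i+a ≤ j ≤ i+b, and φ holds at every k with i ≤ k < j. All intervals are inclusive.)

Evaluate at each i in [0,4]:
  i=0: ✗ (lhs fails at k=1 before rhs at j=2)
  i=1: ✗ (lhs fails at k=1 before rhs at j=3)
  i=2: ✗ (lhs fails at k=2 before rhs at j=4)
  i=3: ✗ (lhs fails at k=3 before rhs at j=5)
  i=4: ✓ (rhs at j=6; lhs holds on [4,5])
Positions where it holds: {4} → 1.

1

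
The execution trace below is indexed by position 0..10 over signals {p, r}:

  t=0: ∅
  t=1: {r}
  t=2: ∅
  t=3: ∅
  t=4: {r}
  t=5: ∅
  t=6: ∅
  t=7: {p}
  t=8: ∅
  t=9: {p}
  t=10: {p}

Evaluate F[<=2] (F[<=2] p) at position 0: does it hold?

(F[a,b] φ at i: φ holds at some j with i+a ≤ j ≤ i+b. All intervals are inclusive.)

Does not hold

Check F[<=2] p at each j in [0,2]:
  j=0: fails (none in [0,2])
  j=1: fails (none in [1,3])
  j=2: fails (none in [2,4])
No position in the window satisfies it → formula fails.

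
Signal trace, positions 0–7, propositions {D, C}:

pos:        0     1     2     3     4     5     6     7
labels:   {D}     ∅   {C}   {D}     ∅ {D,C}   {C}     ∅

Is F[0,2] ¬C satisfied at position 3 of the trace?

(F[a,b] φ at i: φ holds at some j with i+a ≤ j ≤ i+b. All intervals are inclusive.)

Yes

Check ¬C at each j in [3,5]:
  j=3: true
  j=4: true
  j=5: false
Found at j=3 → formula holds.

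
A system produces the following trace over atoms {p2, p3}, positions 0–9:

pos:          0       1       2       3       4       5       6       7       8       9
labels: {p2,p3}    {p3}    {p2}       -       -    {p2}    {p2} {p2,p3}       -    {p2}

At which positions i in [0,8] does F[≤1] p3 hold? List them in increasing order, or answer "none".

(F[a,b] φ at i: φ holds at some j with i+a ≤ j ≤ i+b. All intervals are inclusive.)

0, 1, 6, 7

Evaluate at each i in [0,8]:
  i=0: ✓ (witness j=0)
  i=1: ✓ (witness j=1)
  i=2: ✗ (none in [2,3])
  i=3: ✗ (none in [3,4])
  i=4: ✗ (none in [4,5])
  i=5: ✗ (none in [5,6])
  i=6: ✓ (witness j=7)
  i=7: ✓ (witness j=7)
  i=8: ✗ (none in [8,9])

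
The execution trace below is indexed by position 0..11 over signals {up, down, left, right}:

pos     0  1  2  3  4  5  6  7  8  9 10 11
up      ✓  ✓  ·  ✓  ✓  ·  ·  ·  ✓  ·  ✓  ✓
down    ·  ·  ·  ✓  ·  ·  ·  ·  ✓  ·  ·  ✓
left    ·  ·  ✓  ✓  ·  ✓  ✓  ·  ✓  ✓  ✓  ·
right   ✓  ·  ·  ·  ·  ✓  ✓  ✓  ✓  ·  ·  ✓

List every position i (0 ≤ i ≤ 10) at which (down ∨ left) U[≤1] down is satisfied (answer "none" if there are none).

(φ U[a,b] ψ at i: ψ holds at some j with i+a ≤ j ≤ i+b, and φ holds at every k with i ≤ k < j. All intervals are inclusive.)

Evaluate at each i in [0,10]:
  i=0: ✗ (no rhs in [0,1])
  i=1: ✗ (no rhs in [1,2])
  i=2: ✓ (rhs at j=3; lhs holds on [2,2])
  i=3: ✓ (rhs at j=3)
  i=4: ✗ (no rhs in [4,5])
  i=5: ✗ (no rhs in [5,6])
  i=6: ✗ (no rhs in [6,7])
  i=7: ✗ (lhs fails at k=7 before rhs at j=8)
  i=8: ✓ (rhs at j=8)
  i=9: ✗ (no rhs in [9,10])
  i=10: ✓ (rhs at j=11; lhs holds on [10,10])

2, 3, 8, 10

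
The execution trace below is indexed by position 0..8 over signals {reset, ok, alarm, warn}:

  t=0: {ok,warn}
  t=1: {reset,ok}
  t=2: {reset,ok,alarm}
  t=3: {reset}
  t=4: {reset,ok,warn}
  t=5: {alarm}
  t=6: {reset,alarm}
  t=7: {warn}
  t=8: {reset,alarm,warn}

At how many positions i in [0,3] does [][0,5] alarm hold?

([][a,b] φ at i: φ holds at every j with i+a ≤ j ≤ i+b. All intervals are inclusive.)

Evaluate at each i in [0,3]:
  i=0: ✗ (fails at j=0)
  i=1: ✗ (fails at j=1)
  i=2: ✗ (fails at j=3)
  i=3: ✗ (fails at j=3)
Positions where it holds: {} → 0.

0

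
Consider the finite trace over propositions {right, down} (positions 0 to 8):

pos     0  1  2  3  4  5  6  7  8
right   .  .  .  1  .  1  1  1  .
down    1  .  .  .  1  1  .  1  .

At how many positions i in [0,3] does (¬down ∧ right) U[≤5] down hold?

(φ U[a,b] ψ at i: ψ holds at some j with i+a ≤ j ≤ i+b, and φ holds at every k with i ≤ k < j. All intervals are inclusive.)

2

Evaluate at each i in [0,3]:
  i=0: ✓ (rhs at j=0)
  i=1: ✗ (lhs fails at k=1 before rhs at j=4)
  i=2: ✗ (lhs fails at k=2 before rhs at j=4)
  i=3: ✓ (rhs at j=4; lhs holds on [3,3])
Positions where it holds: {0, 3} → 2.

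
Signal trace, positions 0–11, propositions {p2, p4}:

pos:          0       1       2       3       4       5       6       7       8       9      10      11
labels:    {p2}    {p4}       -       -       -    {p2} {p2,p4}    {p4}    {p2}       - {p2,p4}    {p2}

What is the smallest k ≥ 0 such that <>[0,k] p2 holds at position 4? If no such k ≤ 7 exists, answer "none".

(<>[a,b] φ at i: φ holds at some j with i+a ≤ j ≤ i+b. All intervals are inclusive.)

Scan j = 4,5,… for p2:
  j=4: fails
  j=5: holds
First hit at j=5, so smallest k = 5-4 = 1.

1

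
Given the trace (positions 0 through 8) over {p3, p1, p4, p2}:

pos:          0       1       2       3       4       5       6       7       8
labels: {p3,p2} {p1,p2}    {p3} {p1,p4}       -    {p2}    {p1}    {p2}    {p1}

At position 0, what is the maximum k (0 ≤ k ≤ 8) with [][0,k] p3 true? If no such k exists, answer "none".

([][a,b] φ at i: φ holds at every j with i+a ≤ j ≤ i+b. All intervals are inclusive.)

0

p3 must hold from j=0 onward; find where it first fails.
  j=0: holds
  j=1: fails
Holds on [0,0], so largest k = 0.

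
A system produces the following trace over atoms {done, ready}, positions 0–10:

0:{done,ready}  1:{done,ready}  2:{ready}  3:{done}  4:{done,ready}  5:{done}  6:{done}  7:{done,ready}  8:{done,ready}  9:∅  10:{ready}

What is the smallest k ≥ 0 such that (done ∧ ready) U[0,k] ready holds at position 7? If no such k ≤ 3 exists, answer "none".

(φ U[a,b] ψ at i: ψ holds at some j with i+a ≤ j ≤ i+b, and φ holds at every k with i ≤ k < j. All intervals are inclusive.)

0

Need earliest j ≥ 7 with ready, and (done ∧ ready) at every k in [7,j-1].
  j=7: rhs holds (empty prefix). k = 0.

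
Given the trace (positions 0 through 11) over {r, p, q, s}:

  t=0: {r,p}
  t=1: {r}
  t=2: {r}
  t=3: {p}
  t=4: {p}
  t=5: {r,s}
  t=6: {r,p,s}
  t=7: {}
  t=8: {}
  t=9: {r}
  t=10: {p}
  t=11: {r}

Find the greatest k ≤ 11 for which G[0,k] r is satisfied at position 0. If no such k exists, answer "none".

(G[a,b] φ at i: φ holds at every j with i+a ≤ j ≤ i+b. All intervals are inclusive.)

r must hold from j=0 onward; find where it first fails.
  j=0: holds
  j=1: holds
  j=2: holds
  j=3: fails
Holds on [0,2], so largest k = 2.

2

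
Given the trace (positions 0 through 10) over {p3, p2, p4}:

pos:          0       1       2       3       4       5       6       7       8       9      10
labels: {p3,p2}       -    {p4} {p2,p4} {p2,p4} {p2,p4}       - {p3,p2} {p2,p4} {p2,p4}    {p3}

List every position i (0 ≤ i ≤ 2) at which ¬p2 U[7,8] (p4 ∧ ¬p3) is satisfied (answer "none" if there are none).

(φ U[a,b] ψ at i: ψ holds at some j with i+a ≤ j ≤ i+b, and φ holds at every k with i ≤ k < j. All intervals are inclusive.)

none

Evaluate at each i in [0,2]:
  i=0: ✗ (lhs fails at k=0 before rhs at j=8)
  i=1: ✗ (lhs fails at k=3 before rhs at j=8)
  i=2: ✗ (lhs fails at k=3 before rhs at j=9)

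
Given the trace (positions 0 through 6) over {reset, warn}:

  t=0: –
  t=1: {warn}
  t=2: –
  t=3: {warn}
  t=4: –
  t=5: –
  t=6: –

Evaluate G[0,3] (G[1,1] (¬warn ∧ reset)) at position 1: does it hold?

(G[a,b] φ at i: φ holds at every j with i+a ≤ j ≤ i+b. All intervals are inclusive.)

Does not hold

Check G[1,1] (¬warn ∧ reset) at every j in [1,4]:
  j=1: fails at 2
  j=2: fails at 3
  j=3: fails at 4
  j=4: fails at 5
Fails at j=1 → formula fails.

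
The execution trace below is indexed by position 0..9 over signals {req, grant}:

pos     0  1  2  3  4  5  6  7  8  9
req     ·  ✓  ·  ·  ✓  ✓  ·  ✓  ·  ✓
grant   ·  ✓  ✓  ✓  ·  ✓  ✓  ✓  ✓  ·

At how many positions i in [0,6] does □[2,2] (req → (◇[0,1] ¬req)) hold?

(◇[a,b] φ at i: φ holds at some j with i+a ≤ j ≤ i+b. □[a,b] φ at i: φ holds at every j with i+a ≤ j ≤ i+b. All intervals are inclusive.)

6

Evaluate at each i in [0,6]:
  i=0: ✓ (all of [2,2])
  i=1: ✓ (all of [3,3])
  i=2: ✗ (fails at j=4)
  i=3: ✓ (all of [5,5])
  i=4: ✓ (all of [6,6])
  i=5: ✓ (all of [7,7])
  i=6: ✓ (all of [8,8])
Positions where it holds: {0, 1, 3, 4, 5, 6} → 6.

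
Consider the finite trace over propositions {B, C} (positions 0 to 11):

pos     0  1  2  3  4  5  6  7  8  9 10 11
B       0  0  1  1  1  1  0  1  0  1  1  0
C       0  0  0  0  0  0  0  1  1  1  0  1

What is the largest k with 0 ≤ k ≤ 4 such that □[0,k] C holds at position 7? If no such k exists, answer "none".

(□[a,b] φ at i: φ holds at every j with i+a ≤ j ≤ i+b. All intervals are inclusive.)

C must hold from j=7 onward; find where it first fails.
  j=7: holds
  j=8: holds
  j=9: holds
  j=10: fails
Holds on [7,9], so largest k = 2.

2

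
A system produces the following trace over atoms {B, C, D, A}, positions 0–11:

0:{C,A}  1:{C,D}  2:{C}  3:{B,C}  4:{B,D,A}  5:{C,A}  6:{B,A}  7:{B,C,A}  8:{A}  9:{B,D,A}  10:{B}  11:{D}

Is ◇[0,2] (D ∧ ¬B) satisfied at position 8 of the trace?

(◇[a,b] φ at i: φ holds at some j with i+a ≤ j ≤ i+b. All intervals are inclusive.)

False

Check (D ∧ ¬B) at each j in [8,10]:
  j=8: false
  j=9: false
  j=10: false
No position in the window satisfies it → formula fails.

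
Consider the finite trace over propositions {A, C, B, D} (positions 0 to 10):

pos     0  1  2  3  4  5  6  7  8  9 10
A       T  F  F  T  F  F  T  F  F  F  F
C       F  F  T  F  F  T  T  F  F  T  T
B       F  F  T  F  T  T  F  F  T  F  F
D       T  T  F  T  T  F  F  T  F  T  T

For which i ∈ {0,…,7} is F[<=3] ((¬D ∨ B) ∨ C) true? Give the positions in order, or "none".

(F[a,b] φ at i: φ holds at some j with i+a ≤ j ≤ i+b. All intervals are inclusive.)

Evaluate at each i in [0,7]:
  i=0: ✓ (witness j=2)
  i=1: ✓ (witness j=2)
  i=2: ✓ (witness j=2)
  i=3: ✓ (witness j=4)
  i=4: ✓ (witness j=4)
  i=5: ✓ (witness j=5)
  i=6: ✓ (witness j=6)
  i=7: ✓ (witness j=8)

0, 1, 2, 3, 4, 5, 6, 7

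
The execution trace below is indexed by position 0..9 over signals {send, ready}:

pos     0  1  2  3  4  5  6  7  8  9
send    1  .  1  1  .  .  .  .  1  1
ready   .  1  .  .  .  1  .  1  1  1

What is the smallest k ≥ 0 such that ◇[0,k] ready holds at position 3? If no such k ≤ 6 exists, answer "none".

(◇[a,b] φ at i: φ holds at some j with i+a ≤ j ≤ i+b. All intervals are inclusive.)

Scan j = 3,4,… for ready:
  j=3: fails
  j=4: fails
  j=5: holds
First hit at j=5, so smallest k = 5-3 = 2.

2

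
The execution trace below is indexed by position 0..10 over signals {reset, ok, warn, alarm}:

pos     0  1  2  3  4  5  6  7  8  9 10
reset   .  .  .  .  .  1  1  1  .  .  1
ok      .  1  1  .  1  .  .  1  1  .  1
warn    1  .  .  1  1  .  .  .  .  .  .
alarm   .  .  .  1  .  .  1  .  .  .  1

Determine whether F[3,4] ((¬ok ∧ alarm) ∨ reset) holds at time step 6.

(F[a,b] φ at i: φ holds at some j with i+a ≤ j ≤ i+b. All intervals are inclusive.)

Check ((¬ok ∧ alarm) ∨ reset) at each j in [9,10]:
  j=9: false
  j=10: true
Found at j=10 → formula holds.

True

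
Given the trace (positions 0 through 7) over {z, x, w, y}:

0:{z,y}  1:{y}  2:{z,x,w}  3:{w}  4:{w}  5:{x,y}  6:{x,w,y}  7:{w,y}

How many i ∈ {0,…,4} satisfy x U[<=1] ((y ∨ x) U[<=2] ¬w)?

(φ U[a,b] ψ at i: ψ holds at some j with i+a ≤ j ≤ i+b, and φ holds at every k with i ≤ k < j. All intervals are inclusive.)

Evaluate at each i in [0,4]:
  i=0: ✓ (rhs at j=0)
  i=1: ✓ (rhs at j=1)
  i=2: ✗ (no rhs in [2,3])
  i=3: ✗ (no rhs in [3,4])
  i=4: ✗ (lhs fails at k=4 before rhs at j=5)
Positions where it holds: {0, 1} → 2.

2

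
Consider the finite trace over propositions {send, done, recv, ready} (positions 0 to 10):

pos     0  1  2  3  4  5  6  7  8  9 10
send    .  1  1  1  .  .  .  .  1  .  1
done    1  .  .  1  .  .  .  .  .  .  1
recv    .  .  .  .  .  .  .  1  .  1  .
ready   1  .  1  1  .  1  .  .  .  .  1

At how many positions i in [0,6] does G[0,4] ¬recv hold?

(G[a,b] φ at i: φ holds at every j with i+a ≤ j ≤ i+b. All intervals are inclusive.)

Evaluate at each i in [0,6]:
  i=0: ✓ (all of [0,4])
  i=1: ✓ (all of [1,5])
  i=2: ✓ (all of [2,6])
  i=3: ✗ (fails at j=7)
  i=4: ✗ (fails at j=7)
  i=5: ✗ (fails at j=7)
  i=6: ✗ (fails at j=7)
Positions where it holds: {0, 1, 2} → 3.

3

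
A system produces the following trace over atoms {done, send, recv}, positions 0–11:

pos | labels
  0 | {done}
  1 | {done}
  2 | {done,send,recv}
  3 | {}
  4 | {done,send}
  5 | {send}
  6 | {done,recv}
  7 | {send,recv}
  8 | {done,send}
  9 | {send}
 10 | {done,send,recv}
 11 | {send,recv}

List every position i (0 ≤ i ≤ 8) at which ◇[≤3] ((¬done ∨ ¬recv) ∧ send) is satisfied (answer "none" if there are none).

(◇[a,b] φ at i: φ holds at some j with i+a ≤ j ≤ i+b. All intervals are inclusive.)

Evaluate at each i in [0,8]:
  i=0: ✗ (none in [0,3])
  i=1: ✓ (witness j=4)
  i=2: ✓ (witness j=4)
  i=3: ✓ (witness j=4)
  i=4: ✓ (witness j=4)
  i=5: ✓ (witness j=5)
  i=6: ✓ (witness j=7)
  i=7: ✓ (witness j=7)
  i=8: ✓ (witness j=8)

1, 2, 3, 4, 5, 6, 7, 8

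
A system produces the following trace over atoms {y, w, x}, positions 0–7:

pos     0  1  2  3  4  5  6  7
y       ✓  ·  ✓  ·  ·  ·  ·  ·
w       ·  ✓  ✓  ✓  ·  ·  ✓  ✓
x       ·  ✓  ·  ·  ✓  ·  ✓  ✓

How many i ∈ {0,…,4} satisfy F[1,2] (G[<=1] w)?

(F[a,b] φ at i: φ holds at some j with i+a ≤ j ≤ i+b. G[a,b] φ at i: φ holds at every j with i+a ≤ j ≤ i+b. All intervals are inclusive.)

Evaluate at each i in [0,4]:
  i=0: ✓ (witness j=1)
  i=1: ✓ (witness j=2)
  i=2: ✗ (none in [3,4])
  i=3: ✗ (none in [4,5])
  i=4: ✓ (witness j=6)
Positions where it holds: {0, 1, 4} → 3.

3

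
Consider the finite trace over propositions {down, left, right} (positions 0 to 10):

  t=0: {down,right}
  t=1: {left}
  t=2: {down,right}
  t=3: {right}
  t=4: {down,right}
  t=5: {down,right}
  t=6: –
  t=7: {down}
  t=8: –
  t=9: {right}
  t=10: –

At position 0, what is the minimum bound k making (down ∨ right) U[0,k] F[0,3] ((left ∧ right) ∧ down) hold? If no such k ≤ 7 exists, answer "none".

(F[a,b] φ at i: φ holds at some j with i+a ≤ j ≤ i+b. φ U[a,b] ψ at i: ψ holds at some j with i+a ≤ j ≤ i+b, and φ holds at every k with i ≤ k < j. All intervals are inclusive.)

none

Need earliest j ≥ 0 with F[0,3] ((left ∧ right) ∧ down), and (down ∨ right) at every k in [0,j-1].
  j=0: rhs fails.
  j=1: rhs fails.
  j=2: rhs fails.
  j=3: rhs fails.
  j=4: rhs fails.
  j=5: rhs fails.
  j=6: rhs fails.
  j=7: rhs fails.
No witness within the range → none.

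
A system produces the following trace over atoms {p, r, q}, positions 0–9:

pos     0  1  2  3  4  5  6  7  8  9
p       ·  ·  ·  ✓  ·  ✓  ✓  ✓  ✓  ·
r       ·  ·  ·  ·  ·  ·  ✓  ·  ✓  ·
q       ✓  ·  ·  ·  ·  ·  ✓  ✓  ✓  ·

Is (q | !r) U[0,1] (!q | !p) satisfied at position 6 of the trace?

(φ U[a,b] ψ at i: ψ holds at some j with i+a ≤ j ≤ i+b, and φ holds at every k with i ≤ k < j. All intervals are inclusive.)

Need some j in [6,7] with (!q | !p), and (q | !r) at every k in [6,j-1].
  j=6: (!q | !p) false.
  j=7: (!q | !p) false.
No j in the window works → until fails.

Does not hold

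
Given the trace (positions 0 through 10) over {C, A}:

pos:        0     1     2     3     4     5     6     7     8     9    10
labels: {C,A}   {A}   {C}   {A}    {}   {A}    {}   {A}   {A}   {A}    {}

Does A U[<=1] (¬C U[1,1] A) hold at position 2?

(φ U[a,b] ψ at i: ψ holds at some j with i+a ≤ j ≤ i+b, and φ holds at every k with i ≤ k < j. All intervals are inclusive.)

Does not hold

Need some j in [2,3] with (¬C U[1,1] A), and A at every k in [2,j-1].
  j=2: (¬C U[1,1] A) — fails.
  j=3: (¬C U[1,1] A) — fails.
No j in the window works → until fails.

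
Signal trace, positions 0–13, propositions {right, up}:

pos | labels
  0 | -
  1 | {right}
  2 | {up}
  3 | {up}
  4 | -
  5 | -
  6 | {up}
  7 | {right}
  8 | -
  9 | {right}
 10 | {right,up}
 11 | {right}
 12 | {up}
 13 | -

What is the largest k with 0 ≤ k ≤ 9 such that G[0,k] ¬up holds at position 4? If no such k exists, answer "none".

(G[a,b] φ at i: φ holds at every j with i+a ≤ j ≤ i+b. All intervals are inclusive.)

1

¬up must hold from j=4 onward; find where it first fails.
  j=4: holds
  j=5: holds
  j=6: fails
Holds on [4,5], so largest k = 1.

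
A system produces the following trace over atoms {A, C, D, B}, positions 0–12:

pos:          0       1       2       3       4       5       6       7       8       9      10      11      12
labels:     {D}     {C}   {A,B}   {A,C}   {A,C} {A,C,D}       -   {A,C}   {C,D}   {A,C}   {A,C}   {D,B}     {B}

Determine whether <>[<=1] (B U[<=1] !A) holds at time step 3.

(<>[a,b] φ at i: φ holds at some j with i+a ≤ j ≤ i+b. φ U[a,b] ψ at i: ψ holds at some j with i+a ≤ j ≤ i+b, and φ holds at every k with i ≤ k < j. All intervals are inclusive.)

Check (B U[<=1] !A) at each j in [3,4]:
  j=3: fails
  j=4: fails
No position in the window satisfies it → formula fails.

False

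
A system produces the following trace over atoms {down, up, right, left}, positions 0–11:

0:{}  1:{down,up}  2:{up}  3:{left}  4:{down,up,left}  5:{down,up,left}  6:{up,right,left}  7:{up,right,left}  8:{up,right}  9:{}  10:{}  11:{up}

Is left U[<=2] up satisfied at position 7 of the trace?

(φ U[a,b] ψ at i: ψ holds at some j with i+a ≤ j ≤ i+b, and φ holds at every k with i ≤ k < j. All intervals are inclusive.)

Holds

Need some j in [7,9] with up, and left at every k in [7,j-1].
  j=7: up holds; no prefix to check → satisfied.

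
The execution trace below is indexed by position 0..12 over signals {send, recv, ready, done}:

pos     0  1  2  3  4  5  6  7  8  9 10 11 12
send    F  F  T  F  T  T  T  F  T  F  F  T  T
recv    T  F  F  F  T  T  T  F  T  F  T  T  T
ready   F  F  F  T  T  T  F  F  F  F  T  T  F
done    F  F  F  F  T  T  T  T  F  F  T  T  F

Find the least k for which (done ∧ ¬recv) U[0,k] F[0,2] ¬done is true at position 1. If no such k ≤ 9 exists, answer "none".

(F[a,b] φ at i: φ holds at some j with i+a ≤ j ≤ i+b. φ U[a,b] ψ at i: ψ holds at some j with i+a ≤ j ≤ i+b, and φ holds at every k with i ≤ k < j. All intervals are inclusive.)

0

Need earliest j ≥ 1 with F[0,2] ¬done, and (done ∧ ¬recv) at every k in [1,j-1].
  j=1: rhs holds (empty prefix). k = 0.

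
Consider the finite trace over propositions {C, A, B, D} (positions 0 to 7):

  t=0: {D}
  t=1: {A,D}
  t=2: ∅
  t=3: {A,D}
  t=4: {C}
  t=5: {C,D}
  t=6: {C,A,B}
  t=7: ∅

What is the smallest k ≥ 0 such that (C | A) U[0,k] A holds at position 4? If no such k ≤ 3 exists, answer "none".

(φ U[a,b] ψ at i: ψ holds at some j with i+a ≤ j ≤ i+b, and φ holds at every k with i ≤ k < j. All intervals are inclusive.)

Need earliest j ≥ 4 with A, and (C | A) at every k in [4,j-1].
  j=4: rhs fails.
  j=5: rhs fails.
  j=6: rhs holds; lhs holds on [4,5]. k = 2.

2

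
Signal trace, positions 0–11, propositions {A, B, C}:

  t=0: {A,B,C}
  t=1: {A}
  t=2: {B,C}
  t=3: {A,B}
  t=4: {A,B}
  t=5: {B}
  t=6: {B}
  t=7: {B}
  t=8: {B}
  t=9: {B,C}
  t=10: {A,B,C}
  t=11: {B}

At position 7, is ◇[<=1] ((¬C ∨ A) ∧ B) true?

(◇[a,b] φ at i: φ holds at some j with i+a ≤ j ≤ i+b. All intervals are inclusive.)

Holds

Check ((¬C ∨ A) ∧ B) at each j in [7,8]:
  j=7: true
  j=8: true
Found at j=7 → formula holds.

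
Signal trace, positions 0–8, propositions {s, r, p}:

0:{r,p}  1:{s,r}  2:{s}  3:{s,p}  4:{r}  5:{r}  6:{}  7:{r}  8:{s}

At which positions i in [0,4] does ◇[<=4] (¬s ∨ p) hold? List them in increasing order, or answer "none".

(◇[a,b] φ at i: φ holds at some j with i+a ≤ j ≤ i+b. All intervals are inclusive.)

Evaluate at each i in [0,4]:
  i=0: ✓ (witness j=0)
  i=1: ✓ (witness j=3)
  i=2: ✓ (witness j=3)
  i=3: ✓ (witness j=3)
  i=4: ✓ (witness j=4)

0, 1, 2, 3, 4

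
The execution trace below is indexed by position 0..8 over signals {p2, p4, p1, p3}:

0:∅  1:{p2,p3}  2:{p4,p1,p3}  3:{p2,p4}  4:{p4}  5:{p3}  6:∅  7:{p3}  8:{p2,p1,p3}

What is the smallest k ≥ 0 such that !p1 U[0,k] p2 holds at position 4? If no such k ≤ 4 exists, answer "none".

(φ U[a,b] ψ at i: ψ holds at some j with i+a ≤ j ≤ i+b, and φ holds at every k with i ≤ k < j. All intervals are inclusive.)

Need earliest j ≥ 4 with p2, and !p1 at every k in [4,j-1].
  j=4: rhs fails.
  j=5: rhs fails.
  j=6: rhs fails.
  j=7: rhs fails.
  j=8: rhs holds; lhs holds on [4,7]. k = 4.

4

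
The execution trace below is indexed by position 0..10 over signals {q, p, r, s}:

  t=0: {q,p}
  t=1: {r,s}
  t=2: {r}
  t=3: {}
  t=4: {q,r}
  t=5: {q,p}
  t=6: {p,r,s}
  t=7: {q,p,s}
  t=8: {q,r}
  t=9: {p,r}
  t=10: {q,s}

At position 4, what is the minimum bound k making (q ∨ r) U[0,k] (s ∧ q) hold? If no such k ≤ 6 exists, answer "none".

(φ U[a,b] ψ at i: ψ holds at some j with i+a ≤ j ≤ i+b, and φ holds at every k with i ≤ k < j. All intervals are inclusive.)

Need earliest j ≥ 4 with (s ∧ q), and (q ∨ r) at every k in [4,j-1].
  j=4: rhs fails.
  j=5: rhs fails.
  j=6: rhs fails.
  j=7: rhs holds; lhs holds on [4,6]. k = 3.

3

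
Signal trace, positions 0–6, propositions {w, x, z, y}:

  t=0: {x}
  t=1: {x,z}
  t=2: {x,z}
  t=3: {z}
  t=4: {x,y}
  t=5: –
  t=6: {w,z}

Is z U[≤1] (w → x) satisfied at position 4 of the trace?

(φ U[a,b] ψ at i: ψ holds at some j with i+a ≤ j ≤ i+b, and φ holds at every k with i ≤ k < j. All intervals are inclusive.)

Need some j in [4,5] with (w → x), and z at every k in [4,j-1].
  j=4: (w → x) holds; no prefix to check → satisfied.

True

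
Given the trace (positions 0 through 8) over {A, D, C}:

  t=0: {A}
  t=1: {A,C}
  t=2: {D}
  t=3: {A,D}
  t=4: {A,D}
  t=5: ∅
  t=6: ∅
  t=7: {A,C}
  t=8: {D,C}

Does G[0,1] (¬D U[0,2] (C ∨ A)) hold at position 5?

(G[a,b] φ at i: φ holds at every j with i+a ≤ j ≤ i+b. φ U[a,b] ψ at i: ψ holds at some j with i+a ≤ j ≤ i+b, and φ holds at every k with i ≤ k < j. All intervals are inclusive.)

Check (¬D U[0,2] (C ∨ A)) at every j in [5,6]:
  j=5: holds
  j=6: holds
All positions satisfy it → formula holds.

True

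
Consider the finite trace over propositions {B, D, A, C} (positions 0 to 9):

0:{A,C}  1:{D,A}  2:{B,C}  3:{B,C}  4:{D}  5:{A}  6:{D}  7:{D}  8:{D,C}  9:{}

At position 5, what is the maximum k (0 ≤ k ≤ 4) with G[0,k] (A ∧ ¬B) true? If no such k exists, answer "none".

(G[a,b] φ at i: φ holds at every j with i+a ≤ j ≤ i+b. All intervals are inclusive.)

(A ∧ ¬B) must hold from j=5 onward; find where it first fails.
  j=5: holds
  j=6: fails
Holds on [5,5], so largest k = 0.

0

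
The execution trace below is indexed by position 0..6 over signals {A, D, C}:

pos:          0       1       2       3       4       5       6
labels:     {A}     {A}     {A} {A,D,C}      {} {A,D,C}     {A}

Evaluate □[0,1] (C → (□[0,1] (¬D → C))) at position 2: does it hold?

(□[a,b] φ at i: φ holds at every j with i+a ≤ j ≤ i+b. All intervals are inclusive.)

Check (C → (□[0,1] (¬D → C))) at every j in [2,3]:
  j=2: antecedent false → ✓
  j=3: antecedent true; consequent fails at 4 → ✗
Fails at j=3 → formula fails.

No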